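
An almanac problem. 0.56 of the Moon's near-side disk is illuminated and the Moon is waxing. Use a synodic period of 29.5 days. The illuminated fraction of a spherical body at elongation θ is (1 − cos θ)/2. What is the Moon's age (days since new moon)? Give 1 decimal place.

7.9 days

cos θ = 1 − 2f = -0.120, giving a principal value of 96.9°.
Before full moon the principal value applies: θ = 96.9°.
That fraction of the synodic month is 96.9/360 × 29.5 d ≈ 7.94 d.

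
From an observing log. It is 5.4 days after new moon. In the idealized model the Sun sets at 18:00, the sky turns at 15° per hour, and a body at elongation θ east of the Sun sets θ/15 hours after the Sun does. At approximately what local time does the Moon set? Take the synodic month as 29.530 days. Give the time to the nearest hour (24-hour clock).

Elongation θ = 360° × 5.4/29.530 ≈ 65.8°.
Delay after the Sun = 65.8° / (15°/h) ≈ 4.39 h.
18:00 + 4.39 h ≈ 22:23 → 22:00 to the nearest hour.

22:00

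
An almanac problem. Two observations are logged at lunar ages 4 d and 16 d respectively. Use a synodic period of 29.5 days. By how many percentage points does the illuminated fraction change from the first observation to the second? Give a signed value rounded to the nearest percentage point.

+81 percentage points

First observation: θ = 360°·4/29.5 = 48.8°, so f = 0.171.
Second observation: θ = 195.3°, f = 0.982.
Δf = 0.982 − 0.171 = +0.812, i.e. +81 pp.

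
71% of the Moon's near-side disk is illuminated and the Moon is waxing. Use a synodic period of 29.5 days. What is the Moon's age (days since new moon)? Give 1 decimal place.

From f = (1 − cos θ)/2: cos θ = 1 − 2×0.71 = -0.420; arccos → 114.8°.
The Moon is waxing (0°–180°), so θ = 114.8° directly.
At 360°/29.5 d per day, 114.8° corresponds to 9.41 days.

9.4 days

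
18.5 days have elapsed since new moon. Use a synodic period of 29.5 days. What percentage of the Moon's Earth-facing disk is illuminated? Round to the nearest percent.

Phase angle: θ = 360°·(18.5 d)/(29.5 d) = 225.8°.
With cos θ = (-0.698), the lit fraction is (1 − (-0.698))/2 ≈ 0.849, so 85%.

85%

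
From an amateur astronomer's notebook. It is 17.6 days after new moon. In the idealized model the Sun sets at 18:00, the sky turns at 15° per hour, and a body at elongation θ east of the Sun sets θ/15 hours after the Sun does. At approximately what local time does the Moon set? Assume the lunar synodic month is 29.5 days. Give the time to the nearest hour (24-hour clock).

08:00

Elongation θ = 360° × 17.6/29.5 ≈ 214.8°.
At 15° of sky rotation per hour, 214.8° corresponds to a 14.32 h lag.
18:00 + 14.32 h ≈ 08:19 → 08:00 to the nearest hour.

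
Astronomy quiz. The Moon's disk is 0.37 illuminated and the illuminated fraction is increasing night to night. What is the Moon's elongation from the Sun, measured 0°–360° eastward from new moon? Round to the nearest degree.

75°

cos θ = 1 − 2f = 0.260, giving a principal value of 74.9°.
Before full moon the principal value applies: θ = 74.9°.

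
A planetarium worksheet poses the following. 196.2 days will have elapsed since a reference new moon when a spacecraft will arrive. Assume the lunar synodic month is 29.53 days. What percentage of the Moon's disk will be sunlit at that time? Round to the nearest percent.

81%

196.2 d spans 6 complete synodic months (6 × 29.53 = 177.18 d) plus 19.02 d.
Elongation θ = 360° × 19.02/29.53 ≈ 231.9°.
cos 231.9° = (-0.617), so f = (1 − (-0.617))/2 = 0.809, so 81%.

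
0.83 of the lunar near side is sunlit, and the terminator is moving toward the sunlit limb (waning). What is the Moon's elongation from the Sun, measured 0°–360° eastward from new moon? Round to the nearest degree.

Invert f = (1 − cos θ)/2 to get cos θ = 1 − 2(0.83) = -0.660, hence θ₀ = arccos -0.660 = 131.3°.
A waning Moon lies in 180°–360°, so θ = 360° − 131.3° = 228.7°.

229°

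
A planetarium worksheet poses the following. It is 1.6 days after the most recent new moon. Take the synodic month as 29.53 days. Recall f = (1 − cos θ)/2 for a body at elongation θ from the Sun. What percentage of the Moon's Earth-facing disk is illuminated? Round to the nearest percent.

Elongation θ = 360° × 1.6/29.53 ≈ 19.5°.
With cos θ = 0.943, the lit fraction is (1 − 0.943)/2 ≈ 0.029, so 3%.

3%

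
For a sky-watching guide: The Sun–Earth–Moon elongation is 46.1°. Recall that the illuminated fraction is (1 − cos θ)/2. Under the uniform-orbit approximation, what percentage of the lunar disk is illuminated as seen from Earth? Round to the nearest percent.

f = (1 − cos 46.1°)/2 = (1 − 0.693)/2 ≈ 0.153, i.e. 15%.

15%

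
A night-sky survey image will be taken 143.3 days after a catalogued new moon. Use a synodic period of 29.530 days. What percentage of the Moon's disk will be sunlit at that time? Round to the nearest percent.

20%

143.3 d spans 4 complete synodic months (4 × 29.530 = 118.12 d) plus 25.18 d.
Elongation θ = 360° × 25.18/29.530 ≈ 307.0°.
With cos θ = 0.601, the lit fraction is (1 − 0.601)/2 ≈ 0.199, so 20%.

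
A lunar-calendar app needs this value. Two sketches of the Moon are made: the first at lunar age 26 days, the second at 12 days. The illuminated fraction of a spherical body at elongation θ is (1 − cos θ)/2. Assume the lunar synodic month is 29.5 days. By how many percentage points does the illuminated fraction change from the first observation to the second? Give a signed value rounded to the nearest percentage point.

First observation: θ = 360°·26/29.5 = 317.3°, so f = 0.133.
Second observation: θ = 146.4°, f = 0.917.
Δf = 0.917 − 0.133 = +0.784, i.e. +78 pp.

+78 percentage points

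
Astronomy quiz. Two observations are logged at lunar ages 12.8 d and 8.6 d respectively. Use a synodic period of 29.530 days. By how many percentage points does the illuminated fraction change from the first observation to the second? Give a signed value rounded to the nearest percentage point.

First observation: θ = 360°·12.8/29.530 = 156.0°, so f = 0.957.
Second observation: θ = 104.8°, f = 0.628.
Δf = 0.628 − 0.957 = -0.329, i.e. -33 pp.

-33 percentage points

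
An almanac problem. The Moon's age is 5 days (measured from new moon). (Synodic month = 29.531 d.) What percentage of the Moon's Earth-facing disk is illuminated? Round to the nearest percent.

The Moon has covered 5/29.531 of its cycle, so θ ≈ 360° × 5/29.531 = 61.0°.
Illuminated fraction = (1 − cos 61.0°)/2 = (1 − 0.486)/2 ≈ 0.257, so 26%.

26%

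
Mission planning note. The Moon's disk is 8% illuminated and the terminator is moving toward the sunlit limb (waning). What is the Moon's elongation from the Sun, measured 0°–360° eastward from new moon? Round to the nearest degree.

From f = (1 − cos θ)/2: cos θ = 1 − 2×0.08 = 0.840; arccos → 32.9°.
Waning ⇒ past full, so θ = 360° − 32.9° = 327.1°.

327°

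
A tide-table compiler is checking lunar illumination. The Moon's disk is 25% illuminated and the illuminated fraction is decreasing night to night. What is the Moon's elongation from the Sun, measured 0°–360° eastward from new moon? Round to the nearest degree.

From f = (1 − cos θ)/2: cos θ = 1 − 2×0.25 = 0.500; arccos → 60.0°.
Since the Moon is past full (waning), take the reflex angle: θ = 360° − 60.0° = 300.0°.

300°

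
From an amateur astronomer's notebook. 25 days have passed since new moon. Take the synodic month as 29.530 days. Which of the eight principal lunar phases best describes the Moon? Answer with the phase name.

waning crescent

At 25/29.530 of the cycle, θ ≈ 305° — the waning crescent range.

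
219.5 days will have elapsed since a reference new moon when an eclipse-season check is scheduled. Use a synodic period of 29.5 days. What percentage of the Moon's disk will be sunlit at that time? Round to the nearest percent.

219.5/29.5 = 7.441 lunations, so 7 complete cycles and 13.00 d into the next.
The Moon has covered 13.00/29.5 of its cycle, so θ ≈ 360° × 13.00/29.5 = 158.6°.
cos 158.6° = (-0.931), so f = (1 − (-0.931))/2 = 0.966, so 97%.

97%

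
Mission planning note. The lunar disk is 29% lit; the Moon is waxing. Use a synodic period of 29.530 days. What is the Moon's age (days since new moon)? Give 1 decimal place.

Invert f = (1 − cos θ)/2 to get cos θ = 1 − 2(0.29) = 0.420, hence θ₀ = arccos 0.420 = 65.2°.
Before full moon the principal value applies: θ = 65.2°.
That fraction of the synodic month is 65.2/360 × 29.530 d ≈ 5.35 d.

5.3 days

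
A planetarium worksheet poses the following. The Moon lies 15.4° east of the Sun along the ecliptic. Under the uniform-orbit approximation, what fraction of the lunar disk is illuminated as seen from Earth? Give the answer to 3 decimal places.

f = (1 − cos 15.4°)/2 = (1 − 0.964)/2 ≈ 0.018.

0.018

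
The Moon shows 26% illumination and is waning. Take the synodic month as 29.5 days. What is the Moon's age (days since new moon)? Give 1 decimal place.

24.5 days

Invert f = (1 − cos θ)/2 to get cos θ = 1 − 2(0.26) = 0.480, hence θ₀ = arccos 0.480 = 61.3°.
A waning Moon lies in 180°–360°, so θ = 360° − 61.3° = 298.7°.
That fraction of the synodic month is 298.7/360 × 29.5 d ≈ 24.48 d.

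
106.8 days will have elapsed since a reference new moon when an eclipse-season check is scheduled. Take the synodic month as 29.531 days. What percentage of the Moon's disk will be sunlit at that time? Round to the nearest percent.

87%

Reduce mod P: 106.8 − 3×29.531 = 18.21 d into the current lunation.
The Moon has covered 18.21/29.531 of its cycle, so θ ≈ 360° × 18.21/29.531 = 222.0°.
Illuminated fraction = (1 − cos 222.0°)/2 = (1 − (-0.744))/2 ≈ 0.872, so 87%.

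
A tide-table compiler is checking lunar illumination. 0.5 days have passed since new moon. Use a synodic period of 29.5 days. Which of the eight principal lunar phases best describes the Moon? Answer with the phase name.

θ ≈ 360° × 0.5/29.5 = 6°, which falls in the new moon sector.

new moon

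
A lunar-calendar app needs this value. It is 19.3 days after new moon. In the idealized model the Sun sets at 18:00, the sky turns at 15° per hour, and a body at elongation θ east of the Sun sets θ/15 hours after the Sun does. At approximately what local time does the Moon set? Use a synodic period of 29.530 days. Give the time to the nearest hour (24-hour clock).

The Moon has covered 19.3/29.530 of its cycle, so θ ≈ 360° × 19.3/29.530 = 235.3°.
Delay after the Sun = 235.3° / (15°/h) ≈ 15.69 h.
18:00 + 15.69 h ≈ 09:41 → 10:00 to the nearest hour.

10:00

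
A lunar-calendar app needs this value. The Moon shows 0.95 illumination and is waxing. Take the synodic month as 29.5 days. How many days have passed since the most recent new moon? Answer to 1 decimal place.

12.6 days

cos θ = 1 − 2f = -0.900, giving a principal value of 154.2°.
Waxing ⇒ before full, so θ = 154.2°.
That fraction of the synodic month is 154.2/360 × 29.5 d ≈ 12.63 d.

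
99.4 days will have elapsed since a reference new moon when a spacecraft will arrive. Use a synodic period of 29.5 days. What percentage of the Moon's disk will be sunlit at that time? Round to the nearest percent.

99.4 d spans 3 complete synodic months (3 × 29.5 = 88.50 d) plus 10.90 d.
Phase angle: θ = 360°·(10.90 d)/(29.5 d) = 133.0°.
cos 133.0° = (-0.682), so f = (1 − (-0.682))/2 = 0.841, so 84%.

84%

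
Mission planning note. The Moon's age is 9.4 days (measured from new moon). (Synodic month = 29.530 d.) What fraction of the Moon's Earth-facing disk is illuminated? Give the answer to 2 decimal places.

Phase angle: θ = 360°·(9.4 d)/(29.530 d) = 114.6°.
With cos θ = (-0.416), the lit fraction is (1 − (-0.416))/2 ≈ 0.708.

0.71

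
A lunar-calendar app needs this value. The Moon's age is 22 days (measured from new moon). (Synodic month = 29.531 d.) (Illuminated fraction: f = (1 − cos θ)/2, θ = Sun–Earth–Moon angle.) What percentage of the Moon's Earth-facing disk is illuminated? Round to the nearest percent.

Phase angle: θ = 360°·(22 d)/(29.531 d) = 268.2°.
Illuminated fraction = (1 − cos 268.2°)/2 = (1 − (-0.032))/2 ≈ 0.516, so 52%.

52%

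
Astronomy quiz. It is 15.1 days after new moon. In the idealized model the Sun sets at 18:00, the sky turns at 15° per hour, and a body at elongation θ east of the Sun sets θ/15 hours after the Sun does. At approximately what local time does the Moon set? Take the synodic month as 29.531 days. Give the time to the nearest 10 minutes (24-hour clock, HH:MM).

Elongation θ = 360° × 15.1/29.531 ≈ 184.1°.
At 15° of sky rotation per hour, 184.1° corresponds to a 12.27 h lag.
18:00 + 12.272 h ≈ 06:16 → 06:20 to the nearest ten minutes.

06:20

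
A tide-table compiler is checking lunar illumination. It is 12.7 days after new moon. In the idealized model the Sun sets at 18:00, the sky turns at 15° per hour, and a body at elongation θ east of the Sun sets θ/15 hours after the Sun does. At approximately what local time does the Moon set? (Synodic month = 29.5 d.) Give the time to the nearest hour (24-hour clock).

04:00

Phase angle: θ = 360°·(12.7 d)/(29.5 d) = 155.0°.
At 15° of sky rotation per hour, 155.0° corresponds to a 10.33 h lag.
18:00 + 10.33 h ≈ 04:20 → 04:00 to the nearest hour.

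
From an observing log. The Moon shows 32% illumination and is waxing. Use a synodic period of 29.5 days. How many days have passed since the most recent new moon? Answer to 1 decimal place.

5.6 days

cos θ = 1 − 2f = 0.360, giving a principal value of 68.9°.
The Moon is waxing (0°–180°), so θ = 68.9° directly.
At 360°/29.5 d per day, 68.9° corresponds to 5.65 days.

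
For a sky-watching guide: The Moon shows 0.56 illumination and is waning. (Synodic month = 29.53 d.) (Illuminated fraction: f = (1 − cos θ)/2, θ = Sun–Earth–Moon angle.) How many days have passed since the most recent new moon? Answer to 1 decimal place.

cos θ = 1 − 2f = -0.120, giving a principal value of 96.9°.
A waning Moon lies in 180°–360°, so θ = 360° − 96.9° = 263.1°.
Age = 29.53 × 263.1°/360° ≈ 21.58 days.

21.6 days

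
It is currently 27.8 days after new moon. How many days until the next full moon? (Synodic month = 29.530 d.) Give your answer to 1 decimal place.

16.5 days

Full moon is 0.5 of the way through the cycle: age 0.5 × 29.530 = 14.765 d.
This lunation's full moon (14.765 d) has passed, so add one period: 44.295 − 27.8 = 16.495 days.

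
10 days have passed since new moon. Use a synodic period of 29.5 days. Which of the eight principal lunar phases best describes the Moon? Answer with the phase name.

waxing gibbous

θ ≈ 360° × 10/29.5 = 122°, which falls in the waxing gibbous sector.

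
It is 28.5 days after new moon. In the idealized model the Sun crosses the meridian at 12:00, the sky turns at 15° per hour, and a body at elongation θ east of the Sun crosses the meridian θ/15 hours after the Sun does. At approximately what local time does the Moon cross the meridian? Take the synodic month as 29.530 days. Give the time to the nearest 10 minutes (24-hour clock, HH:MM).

11:10

Elongation θ = 360° × 28.5/29.530 ≈ 347.4°.
At 15° of sky rotation per hour, 347.4° corresponds to a 23.16 h lag.
12:00 + 23.163 h ≈ 11:10 → 11:10 to the nearest ten minutes.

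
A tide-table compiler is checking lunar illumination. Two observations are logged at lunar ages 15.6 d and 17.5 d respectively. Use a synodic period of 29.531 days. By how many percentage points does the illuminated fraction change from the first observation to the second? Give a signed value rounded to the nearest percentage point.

-7 pp

First observation: θ = 360°·15.6/29.531 = 190.2°, so f = 0.992.
Second observation: θ = 213.3°, f = 0.918.
Δf = 0.918 − 0.992 = -0.074, i.e. -7 pp.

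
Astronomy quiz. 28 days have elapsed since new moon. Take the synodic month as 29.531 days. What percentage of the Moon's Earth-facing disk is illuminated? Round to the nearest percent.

3%

The Moon has covered 28/29.531 of its cycle, so θ ≈ 360° × 28/29.531 = 341.3°.
cos 341.3° = 0.947, so f = (1 − 0.947)/2 = 0.026, so 3%.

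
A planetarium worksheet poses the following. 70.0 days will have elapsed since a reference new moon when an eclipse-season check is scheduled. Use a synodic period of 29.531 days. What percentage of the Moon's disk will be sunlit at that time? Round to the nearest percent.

70.0/29.531 = 2.370 lunations, so 2 complete cycles and 10.94 d into the next.
Phase angle: θ = 360°·(10.94 d)/(29.531 d) = 133.3°.
With cos θ = (-0.686), the lit fraction is (1 − (-0.686))/2 ≈ 0.843, so 84%.

84%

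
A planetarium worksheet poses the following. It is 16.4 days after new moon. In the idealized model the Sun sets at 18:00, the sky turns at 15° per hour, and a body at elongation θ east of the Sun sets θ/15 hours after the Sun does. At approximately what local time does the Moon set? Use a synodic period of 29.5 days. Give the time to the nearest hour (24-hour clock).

Elongation θ = 360° × 16.4/29.5 ≈ 200.1°.
At 15° of sky rotation per hour, 200.1° corresponds to a 13.34 h lag.
18:00 + 13.34 h ≈ 07:21 → 07:00 to the nearest hour.

07:00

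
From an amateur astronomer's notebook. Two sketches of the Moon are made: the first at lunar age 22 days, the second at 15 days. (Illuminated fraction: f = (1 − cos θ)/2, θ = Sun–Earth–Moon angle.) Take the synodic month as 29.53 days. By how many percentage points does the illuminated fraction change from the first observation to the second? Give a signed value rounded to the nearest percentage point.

+48 percentage points

First observation: θ = 360°·22/29.53 = 268.2°, so f = 0.516.
Second observation: θ = 182.9°, f = 0.999.
Δf = 0.999 − 0.516 = +0.484, i.e. +48 pp.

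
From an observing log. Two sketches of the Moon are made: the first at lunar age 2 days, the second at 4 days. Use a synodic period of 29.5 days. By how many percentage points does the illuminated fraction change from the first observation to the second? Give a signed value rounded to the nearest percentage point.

+13 pp

First observation: θ = 360°·2/29.5 = 24.4°, so f = 0.045.
Second observation: θ = 48.8°, f = 0.171.
Δf = 0.171 − 0.045 = +0.126, i.e. +13 pp.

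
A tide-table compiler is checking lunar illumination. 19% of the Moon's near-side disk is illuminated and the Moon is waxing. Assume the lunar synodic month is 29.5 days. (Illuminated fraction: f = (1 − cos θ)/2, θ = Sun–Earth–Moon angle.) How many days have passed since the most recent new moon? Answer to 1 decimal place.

Invert f = (1 − cos θ)/2 to get cos θ = 1 − 2(0.19) = 0.620, hence θ₀ = arccos 0.620 = 51.7°.
Waxing ⇒ before full, so θ = 51.7°.
That fraction of the synodic month is 51.7/360 × 29.5 d ≈ 4.24 d.

4.2 days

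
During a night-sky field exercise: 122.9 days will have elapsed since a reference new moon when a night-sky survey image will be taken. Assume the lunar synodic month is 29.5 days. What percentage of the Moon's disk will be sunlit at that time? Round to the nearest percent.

Reduce mod P: 122.9 − 4×29.5 = 4.90 d into the current lunation.
Elongation θ = 360° × 4.90/29.5 ≈ 59.8°.
cos 59.8° = 0.503, so f = (1 − 0.503)/2 = 0.248, so 25%.

25%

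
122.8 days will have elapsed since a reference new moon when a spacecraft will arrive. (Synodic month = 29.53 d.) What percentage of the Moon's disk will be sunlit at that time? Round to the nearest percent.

23%

122.8 d spans 4 complete synodic months (4 × 29.53 = 118.12 d) plus 4.68 d.
Phase angle: θ = 360°·(4.68 d)/(29.53 d) = 57.1°.
Illuminated fraction = (1 − cos 57.1°)/2 = (1 − 0.544)/2 ≈ 0.228, so 23%.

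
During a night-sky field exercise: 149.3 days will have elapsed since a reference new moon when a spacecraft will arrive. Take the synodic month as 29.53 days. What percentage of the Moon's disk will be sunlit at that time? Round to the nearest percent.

Reduce mod P: 149.3 − 5×29.53 = 1.65 d into the current lunation.
The Moon has covered 1.65/29.53 of its cycle, so θ ≈ 360° × 1.65/29.53 = 20.1°.
Illuminated fraction = (1 − cos 20.1°)/2 = (1 − 0.939)/2 ≈ 0.030, so 3%.

3%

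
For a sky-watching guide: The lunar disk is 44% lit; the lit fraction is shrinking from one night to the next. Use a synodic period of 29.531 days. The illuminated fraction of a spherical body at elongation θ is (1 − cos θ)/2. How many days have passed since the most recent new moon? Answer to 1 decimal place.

From f = (1 − cos θ)/2: cos θ = 1 − 2×0.44 = 0.120; arccos → 83.1°.
Since the Moon is past full (waning), take the reflex angle: θ = 360° − 83.1° = 276.9°.
At 360°/29.531 d per day, 276.9° corresponds to 22.71 days.

22.7 days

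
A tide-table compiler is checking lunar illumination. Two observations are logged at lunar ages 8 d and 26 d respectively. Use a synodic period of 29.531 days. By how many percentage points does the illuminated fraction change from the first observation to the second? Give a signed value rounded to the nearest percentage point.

First observation: θ = 360°·8/29.531 = 97.5°, so f = 0.565.
Second observation: θ = 317.0°, f = 0.135.
Δf = 0.135 − 0.565 = -0.431, i.e. -43 pp.

-43 percentage points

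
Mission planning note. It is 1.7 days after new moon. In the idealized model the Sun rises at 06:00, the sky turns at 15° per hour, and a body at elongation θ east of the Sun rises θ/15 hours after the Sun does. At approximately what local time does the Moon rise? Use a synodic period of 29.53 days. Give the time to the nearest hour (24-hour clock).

07:00

Phase angle: θ = 360°·(1.7 d)/(29.53 d) = 20.7°.
At 15° of sky rotation per hour, 20.7° corresponds to a 1.38 h lag.
06:00 + 1.38 h ≈ 07:23 → 07:00 to the nearest hour.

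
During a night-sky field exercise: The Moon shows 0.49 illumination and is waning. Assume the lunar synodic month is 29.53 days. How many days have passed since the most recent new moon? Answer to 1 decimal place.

22.2 days

Invert f = (1 − cos θ)/2 to get cos θ = 1 − 2(0.49) = 0.020, hence θ₀ = arccos 0.020 = 88.9°.
Since the Moon is past full (waning), take the reflex angle: θ = 360° − 88.9° = 271.1°.
At 360°/29.53 d per day, 271.1° corresponds to 22.24 days.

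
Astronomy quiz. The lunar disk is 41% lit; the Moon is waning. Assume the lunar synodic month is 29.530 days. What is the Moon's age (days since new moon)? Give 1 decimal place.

23.0 days

From f = (1 − cos θ)/2: cos θ = 1 − 2×0.41 = 0.180; arccos → 79.6°.
A waning Moon lies in 180°–360°, so θ = 360° − 79.6° = 280.4°.
Age = 29.530 × 280.4°/360° ≈ 23.00 days.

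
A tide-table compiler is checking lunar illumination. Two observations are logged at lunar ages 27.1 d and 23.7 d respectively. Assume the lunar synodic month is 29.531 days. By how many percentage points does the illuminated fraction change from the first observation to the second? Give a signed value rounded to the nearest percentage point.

+27 percentage points

θ₁ = 360° × 27.1/29.531 = 330.4°, f₁ = (1 − cos θ₁)/2 = 0.065.
θ₂ = 360° × 23.7/29.531 = 288.9°, f₂ = (1 − cos θ₂)/2 = 0.338.
Change = f₂ − f₁ = +0.272 → +27 percentage points.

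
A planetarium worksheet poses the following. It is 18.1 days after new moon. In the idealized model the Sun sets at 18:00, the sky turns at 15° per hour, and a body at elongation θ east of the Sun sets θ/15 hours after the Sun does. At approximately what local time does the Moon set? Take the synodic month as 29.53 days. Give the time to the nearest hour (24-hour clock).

Phase angle: θ = 360°·(18.1 d)/(29.53 d) = 220.7°.
The Moon trails the Sun by θ/15 = 220.7/15 ≈ 14.71 hours.
18:00 + 14.71 h ≈ 08:43 → 09:00 to the nearest hour.

09:00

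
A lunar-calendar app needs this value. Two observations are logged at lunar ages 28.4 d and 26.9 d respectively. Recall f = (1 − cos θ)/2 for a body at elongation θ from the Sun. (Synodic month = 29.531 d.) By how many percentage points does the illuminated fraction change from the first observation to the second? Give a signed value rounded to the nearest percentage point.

+6 percentage points

First observation: θ = 360°·28.4/29.531 = 346.2°, so f = 0.014.
Second observation: θ = 327.9°, f = 0.076.
Δf = 0.076 − 0.014 = +0.062, i.e. +6 pp.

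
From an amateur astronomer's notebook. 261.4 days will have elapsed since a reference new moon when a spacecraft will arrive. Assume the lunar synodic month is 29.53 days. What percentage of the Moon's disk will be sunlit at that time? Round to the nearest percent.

Reduce mod P: 261.4 − 8×29.53 = 25.16 d into the current lunation.
Elongation θ = 360° × 25.16/29.53 ≈ 306.7°.
With cos θ = 0.598, the lit fraction is (1 − 0.598)/2 ≈ 0.201, so 20%.

20%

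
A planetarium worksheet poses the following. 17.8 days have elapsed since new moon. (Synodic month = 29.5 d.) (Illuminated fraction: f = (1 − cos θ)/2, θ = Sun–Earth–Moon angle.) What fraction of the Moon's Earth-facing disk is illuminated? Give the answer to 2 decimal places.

0.90

Elongation θ = 360° × 17.8/29.5 ≈ 217.2°.
With cos θ = (-0.796), the lit fraction is (1 − (-0.796))/2 ≈ 0.898.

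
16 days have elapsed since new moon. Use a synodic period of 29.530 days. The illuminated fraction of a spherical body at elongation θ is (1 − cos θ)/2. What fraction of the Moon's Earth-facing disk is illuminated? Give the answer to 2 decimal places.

0.98

Phase angle: θ = 360°·(16 d)/(29.530 d) = 195.1°.
With cos θ = (-0.966), the lit fraction is (1 − (-0.966))/2 ≈ 0.983.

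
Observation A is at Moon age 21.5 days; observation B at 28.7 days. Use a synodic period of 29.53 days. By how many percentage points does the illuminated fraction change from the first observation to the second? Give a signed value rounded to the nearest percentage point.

First observation: θ = 360°·21.5/29.53 = 262.1°, so f = 0.569.
Second observation: θ = 349.9°, f = 0.008.
Δf = 0.008 − 0.569 = -0.561, i.e. -56 pp.

-56 percentage points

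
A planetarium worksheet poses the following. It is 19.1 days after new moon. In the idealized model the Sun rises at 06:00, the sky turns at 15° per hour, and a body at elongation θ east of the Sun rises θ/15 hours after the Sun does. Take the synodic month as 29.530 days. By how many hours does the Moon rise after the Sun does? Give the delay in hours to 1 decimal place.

Elongation θ = 360° × 19.1/29.530 ≈ 232.8°.
Delay after the Sun = 232.8° / (15°/h) ≈ 15.52 h.
So the Moon rises 15.52 h after the Sun.

15.5 h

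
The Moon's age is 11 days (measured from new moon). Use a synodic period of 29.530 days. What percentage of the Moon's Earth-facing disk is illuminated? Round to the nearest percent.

85%

The Moon has covered 11/29.530 of its cycle, so θ ≈ 360° × 11/29.530 = 134.1°.
cos 134.1° = (-0.696), so f = (1 − (-0.696))/2 = 0.848, so 85%.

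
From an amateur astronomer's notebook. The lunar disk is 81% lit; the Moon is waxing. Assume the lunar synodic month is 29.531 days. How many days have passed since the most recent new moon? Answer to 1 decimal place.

cos θ = 1 − 2f = -0.620, giving a principal value of 128.3°.
Before full moon the principal value applies: θ = 128.3°.
That fraction of the synodic month is 128.3/360 × 29.531 d ≈ 10.53 d.

10.5 days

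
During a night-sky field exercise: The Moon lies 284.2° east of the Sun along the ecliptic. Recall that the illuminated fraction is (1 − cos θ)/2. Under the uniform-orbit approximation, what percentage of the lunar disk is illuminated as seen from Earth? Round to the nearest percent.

38%

Half-versine of 284.2°: (1 − 0.245)/2 = 0.377, i.e. 38%.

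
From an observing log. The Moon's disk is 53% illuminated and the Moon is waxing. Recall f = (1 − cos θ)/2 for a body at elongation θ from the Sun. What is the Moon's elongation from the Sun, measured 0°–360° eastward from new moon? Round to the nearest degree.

cos θ = 1 − 2f = -0.060, giving a principal value of 93.4°.
Waxing ⇒ before full, so θ = 93.4°.

93°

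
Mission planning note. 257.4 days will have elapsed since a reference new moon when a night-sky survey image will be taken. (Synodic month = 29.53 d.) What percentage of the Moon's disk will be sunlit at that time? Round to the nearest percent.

257.4 d spans 8 complete synodic months (8 × 29.53 = 236.24 d) plus 21.16 d.
Phase angle: θ = 360°·(21.16 d)/(29.53 d) = 258.0°.
Illuminated fraction = (1 − cos 258.0°)/2 = (1 − (-0.209))/2 ≈ 0.604, so 60%.

60%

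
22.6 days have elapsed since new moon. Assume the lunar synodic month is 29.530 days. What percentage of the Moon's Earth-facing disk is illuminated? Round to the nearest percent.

45%

Phase angle: θ = 360°·(22.6 d)/(29.530 d) = 275.5°.
Illuminated fraction = (1 − cos 275.5°)/2 = (1 − 0.096)/2 ≈ 0.452, so 45%.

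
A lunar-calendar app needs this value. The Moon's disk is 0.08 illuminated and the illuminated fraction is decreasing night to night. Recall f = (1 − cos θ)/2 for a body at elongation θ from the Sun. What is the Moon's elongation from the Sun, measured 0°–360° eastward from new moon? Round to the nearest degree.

327°

From f = (1 − cos θ)/2: cos θ = 1 − 2×0.08 = 0.840; arccos → 32.9°.
A waning Moon lies in 180°–360°, so θ = 360° − 32.9° = 327.1°.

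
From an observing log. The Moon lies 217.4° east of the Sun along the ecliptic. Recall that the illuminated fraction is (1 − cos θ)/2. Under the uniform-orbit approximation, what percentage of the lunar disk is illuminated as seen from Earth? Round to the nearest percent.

Half-versine of 217.4°: (1 − (-0.794))/2 = 0.897, i.e. 90%.

90%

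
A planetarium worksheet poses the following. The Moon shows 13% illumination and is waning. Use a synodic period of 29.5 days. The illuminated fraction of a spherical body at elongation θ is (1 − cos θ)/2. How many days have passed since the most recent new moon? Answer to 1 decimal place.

cos θ = 1 − 2f = 0.740, giving a principal value of 42.3°.
Waning ⇒ past full, so θ = 360° − 42.3° = 317.7°.
Age = 29.5 × 317.7°/360° ≈ 26.04 days.

26.0 days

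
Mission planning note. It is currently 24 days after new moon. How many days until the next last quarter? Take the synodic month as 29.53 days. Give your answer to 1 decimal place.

27.7 days

Last quarter is 0.75 of the way through the cycle: age 0.75 × 29.53 = 22.148 d.
This lunation's last quarter (22.148 d) has passed, so add one period: 51.678 − 24 = 27.678 days.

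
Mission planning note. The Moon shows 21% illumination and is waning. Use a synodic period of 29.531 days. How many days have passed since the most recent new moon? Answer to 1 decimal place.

From f = (1 − cos θ)/2: cos θ = 1 − 2×0.21 = 0.580; arccos → 54.5°.
Since the Moon is past full (waning), take the reflex angle: θ = 360° − 54.5° = 305.5°.
Age = 29.531 × 305.5°/360° ≈ 25.06 days.

25.1 days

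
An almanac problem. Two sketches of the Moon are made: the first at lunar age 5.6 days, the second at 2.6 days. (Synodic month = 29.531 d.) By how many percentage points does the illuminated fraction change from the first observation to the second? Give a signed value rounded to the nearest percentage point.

-24 pp

First observation: θ = 360°·5.6/29.531 = 68.3°, so f = 0.315.
Second observation: θ = 31.7°, f = 0.075.
Δf = 0.075 − 0.315 = -0.240, i.e. -24 pp.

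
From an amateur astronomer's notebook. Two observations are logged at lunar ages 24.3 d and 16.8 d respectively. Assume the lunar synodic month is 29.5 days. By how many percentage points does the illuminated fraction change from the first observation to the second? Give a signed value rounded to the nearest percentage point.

First observation: θ = 360°·24.3/29.5 = 296.5°, so f = 0.277.
Second observation: θ = 205.0°, f = 0.953.
Δf = 0.953 − 0.277 = +0.677, i.e. +68 pp.

+68 pp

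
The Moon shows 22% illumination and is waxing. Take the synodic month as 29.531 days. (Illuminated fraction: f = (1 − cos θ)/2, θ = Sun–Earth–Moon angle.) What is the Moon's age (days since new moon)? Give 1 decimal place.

4.6 days

Invert f = (1 − cos θ)/2 to get cos θ = 1 − 2(0.22) = 0.560, hence θ₀ = arccos 0.560 = 55.9°.
Waxing ⇒ before full, so θ = 55.9°.
At 360°/29.531 d per day, 55.9° corresponds to 4.59 days.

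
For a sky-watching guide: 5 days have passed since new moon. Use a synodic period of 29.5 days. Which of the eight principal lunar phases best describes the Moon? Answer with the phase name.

waxing crescent

θ ≈ 360° × 5/29.5 = 61°, which falls in the waxing crescent sector.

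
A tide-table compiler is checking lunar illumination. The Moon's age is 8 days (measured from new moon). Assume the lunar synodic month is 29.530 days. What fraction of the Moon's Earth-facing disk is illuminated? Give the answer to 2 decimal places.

0.57

Phase angle: θ = 360°·(8 d)/(29.530 d) = 97.5°.
cos 97.5° = (-0.131), so f = (1 − (-0.131))/2 = 0.566.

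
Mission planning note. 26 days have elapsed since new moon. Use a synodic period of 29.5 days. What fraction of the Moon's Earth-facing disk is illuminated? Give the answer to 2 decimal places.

0.13

The Moon has covered 26/29.5 of its cycle, so θ ≈ 360° × 26/29.5 = 317.3°.
cos 317.3° = 0.735, so f = (1 − 0.735)/2 = 0.133.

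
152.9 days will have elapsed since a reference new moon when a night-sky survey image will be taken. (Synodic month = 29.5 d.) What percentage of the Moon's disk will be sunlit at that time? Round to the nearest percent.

152.9/29.5 = 5.183 lunations, so 5 complete cycles and 5.40 d into the next.
The Moon has covered 5.40/29.5 of its cycle, so θ ≈ 360° × 5.40/29.5 = 65.9°.
With cos θ = 0.408, the lit fraction is (1 − 0.408)/2 ≈ 0.296, so 30%.

30%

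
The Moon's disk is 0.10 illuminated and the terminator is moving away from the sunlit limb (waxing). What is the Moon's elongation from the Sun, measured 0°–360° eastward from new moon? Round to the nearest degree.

cos θ = 1 − 2f = 0.800, giving a principal value of 36.9°.
Before full moon the principal value applies: θ = 36.9°.

37°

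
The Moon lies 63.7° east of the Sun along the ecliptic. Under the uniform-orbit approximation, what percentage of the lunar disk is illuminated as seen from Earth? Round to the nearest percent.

Half-versine of 63.7°: (1 − 0.443)/2 = 0.278, i.e. 28%.

28%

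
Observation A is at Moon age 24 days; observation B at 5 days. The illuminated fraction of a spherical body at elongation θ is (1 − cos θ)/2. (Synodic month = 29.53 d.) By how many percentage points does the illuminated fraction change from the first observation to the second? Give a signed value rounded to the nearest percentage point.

θ₁ = 360° × 24/29.53 = 292.6°, f₁ = (1 − cos θ₁)/2 = 0.308.
θ₂ = 360° × 5/29.53 = 61.0°, f₂ = (1 − cos θ₂)/2 = 0.257.
Change = f₂ − f₁ = -0.051 → -5 percentage points.

-5 pp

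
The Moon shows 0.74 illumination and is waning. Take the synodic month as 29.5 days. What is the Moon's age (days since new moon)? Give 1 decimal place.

From f = (1 − cos θ)/2: cos θ = 1 − 2×0.74 = -0.480; arccos → 118.7°.
Waning ⇒ past full, so θ = 360° − 118.7° = 241.3°.
At 360°/29.5 d per day, 241.3° corresponds to 19.77 days.

19.8 days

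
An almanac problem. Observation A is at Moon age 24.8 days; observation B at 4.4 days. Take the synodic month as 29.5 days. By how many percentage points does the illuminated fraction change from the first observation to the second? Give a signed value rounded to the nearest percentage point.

-3 pp

θ₁ = 360° × 24.8/29.5 = 302.6°, f₁ = (1 − cos θ₁)/2 = 0.230.
θ₂ = 360° × 4.4/29.5 = 53.7°, f₂ = (1 − cos θ₂)/2 = 0.204.
Change = f₂ − f₁ = -0.026 → -3 percentage points.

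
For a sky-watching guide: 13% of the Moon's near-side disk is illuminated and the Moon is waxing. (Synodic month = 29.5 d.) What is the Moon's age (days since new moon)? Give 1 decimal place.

From f = (1 − cos θ)/2: cos θ = 1 − 2×0.13 = 0.740; arccos → 42.3°.
Before full moon the principal value applies: θ = 42.3°.
Age = 29.5 × 42.3°/360° ≈ 3.46 days.

3.5 days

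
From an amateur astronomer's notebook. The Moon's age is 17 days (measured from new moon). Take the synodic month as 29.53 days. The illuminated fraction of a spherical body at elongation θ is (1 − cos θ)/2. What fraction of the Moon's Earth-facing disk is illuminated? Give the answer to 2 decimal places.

0.94

The Moon has covered 17/29.53 of its cycle, so θ ≈ 360° × 17/29.53 = 207.2°.
With cos θ = (-0.889), the lit fraction is (1 − (-0.889))/2 ≈ 0.945.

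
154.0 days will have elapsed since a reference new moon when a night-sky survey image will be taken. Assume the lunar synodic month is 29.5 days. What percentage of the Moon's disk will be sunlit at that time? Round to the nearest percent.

154.0/29.5 = 5.220 lunations, so 5 complete cycles and 6.50 d into the next.
The Moon has covered 6.50/29.5 of its cycle, so θ ≈ 360° × 6.50/29.5 = 79.3°.
With cos θ = 0.185, the lit fraction is (1 − 0.185)/2 ≈ 0.407, so 41%.

41%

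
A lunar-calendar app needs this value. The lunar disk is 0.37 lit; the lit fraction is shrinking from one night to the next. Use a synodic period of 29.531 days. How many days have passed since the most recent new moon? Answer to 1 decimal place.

cos θ = 1 − 2f = 0.260, giving a principal value of 74.9°.
Since the Moon is past full (waning), take the reflex angle: θ = 360° − 74.9° = 285.1°.
At 360°/29.531 d per day, 285.1° corresponds to 23.38 days.

23.4 days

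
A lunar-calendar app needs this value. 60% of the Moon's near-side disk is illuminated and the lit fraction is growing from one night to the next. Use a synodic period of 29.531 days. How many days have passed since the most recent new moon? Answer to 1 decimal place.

Invert f = (1 − cos θ)/2 to get cos θ = 1 − 2(0.60) = -0.200, hence θ₀ = arccos -0.200 = 101.5°.
Before full moon the principal value applies: θ = 101.5°.
Age = 29.531 × 101.5°/360° ≈ 8.33 days.

8.3 days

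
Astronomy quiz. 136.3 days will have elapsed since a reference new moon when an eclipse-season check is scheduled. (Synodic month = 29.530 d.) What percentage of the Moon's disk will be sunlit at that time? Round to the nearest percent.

87%

136.3 d spans 4 complete synodic months (4 × 29.530 = 118.12 d) plus 18.18 d.
The Moon has covered 18.18/29.530 of its cycle, so θ ≈ 360° × 18.18/29.530 = 221.6°.
cos 221.6° = (-0.747), so f = (1 − (-0.747))/2 = 0.874, so 87%.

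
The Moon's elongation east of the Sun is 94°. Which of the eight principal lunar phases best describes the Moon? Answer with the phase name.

The first quarter sector spans roughly 68°–112°; 94° falls inside it.

first quarter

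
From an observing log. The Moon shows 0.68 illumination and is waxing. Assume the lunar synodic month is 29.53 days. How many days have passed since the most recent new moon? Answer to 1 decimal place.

9.1 days

cos θ = 1 − 2f = -0.360, giving a principal value of 111.1°.
The Moon is waxing (0°–180°), so θ = 111.1° directly.
At 360°/29.53 d per day, 111.1° corresponds to 9.11 days.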